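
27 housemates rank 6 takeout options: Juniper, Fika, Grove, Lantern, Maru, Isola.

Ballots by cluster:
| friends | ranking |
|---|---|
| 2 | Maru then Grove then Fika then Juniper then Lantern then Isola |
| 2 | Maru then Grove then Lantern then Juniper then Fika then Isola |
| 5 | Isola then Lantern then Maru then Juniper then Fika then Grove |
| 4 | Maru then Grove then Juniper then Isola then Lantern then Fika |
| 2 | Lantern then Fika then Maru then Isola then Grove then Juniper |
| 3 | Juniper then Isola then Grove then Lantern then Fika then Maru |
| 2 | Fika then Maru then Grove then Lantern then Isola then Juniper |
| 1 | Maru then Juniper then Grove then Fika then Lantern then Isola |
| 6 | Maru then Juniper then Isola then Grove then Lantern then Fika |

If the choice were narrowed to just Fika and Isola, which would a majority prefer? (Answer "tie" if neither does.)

Ballots ranking Fika above Isola: 2 + 2 + 2 + 2 + 1 = 9.
Ballots ranking Isola above Fika: 27 − 9 = 18.
Isola wins the head-to-head 18–9.

Isola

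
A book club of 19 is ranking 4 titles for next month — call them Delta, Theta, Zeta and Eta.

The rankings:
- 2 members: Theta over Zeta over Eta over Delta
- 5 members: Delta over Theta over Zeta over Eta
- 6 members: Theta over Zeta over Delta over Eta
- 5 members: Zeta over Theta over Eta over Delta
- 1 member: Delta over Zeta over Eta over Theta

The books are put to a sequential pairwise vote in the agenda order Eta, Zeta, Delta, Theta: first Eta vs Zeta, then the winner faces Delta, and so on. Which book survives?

Theta

Round 1: Eta vs Zeta — 0–19, Zeta advances.
Round 2: Zeta vs Delta — 13–6, Zeta advances.
Round 3: Zeta vs Theta — 6–13, Theta advances.
Theta survives the agenda.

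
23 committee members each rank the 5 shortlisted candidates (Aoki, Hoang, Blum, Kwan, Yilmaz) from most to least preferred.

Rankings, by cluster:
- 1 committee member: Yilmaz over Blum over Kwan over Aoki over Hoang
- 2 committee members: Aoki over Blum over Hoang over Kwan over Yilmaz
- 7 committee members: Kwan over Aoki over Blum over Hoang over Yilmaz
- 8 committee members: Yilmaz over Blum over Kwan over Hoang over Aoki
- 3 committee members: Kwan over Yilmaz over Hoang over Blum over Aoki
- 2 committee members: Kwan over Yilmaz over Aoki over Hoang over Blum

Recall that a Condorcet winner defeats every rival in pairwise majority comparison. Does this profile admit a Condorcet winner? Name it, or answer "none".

Kwan

Check each pair by majority over 23 ballots:
Aoki–Hoang: Aoki 12–11.
Aoki vs Blum: Blum, 12–11.
Aoki–Kwan: Kwan 21–2.
Aoki vs Yilmaz: Yilmaz wins 14–9.
Hoang vs Blum: Blum, 18–5.
Hoang vs Kwan: Kwan, 21–2.
Hoang vs Yilmaz: Yilmaz wins 14–9.
Blum vs Kwan: Kwan wins 12–11.
Blum vs Yilmaz: Yilmaz wins 14–9.
Kwan vs Yilmaz: Kwan wins 14–9.
Kwan wins every pairwise contest, so Kwan is the Condorcet winner.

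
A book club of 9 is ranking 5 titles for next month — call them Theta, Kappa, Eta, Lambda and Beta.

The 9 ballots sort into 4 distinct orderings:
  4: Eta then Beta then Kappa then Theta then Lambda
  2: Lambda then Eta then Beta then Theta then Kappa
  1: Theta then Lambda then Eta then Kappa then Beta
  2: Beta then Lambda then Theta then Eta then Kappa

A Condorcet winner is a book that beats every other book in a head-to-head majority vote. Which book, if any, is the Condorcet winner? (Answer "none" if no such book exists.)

none

Head-to-head results (9 members):
Theta vs Kappa: Theta, 5–4.
Theta vs Eta: Eta, 6–3.
Theta vs Lambda: Theta wins 5–4.
Theta–Beta: Beta 8–1.
Kappa vs Eta: Eta, 9–0.
Kappa vs Lambda: Lambda wins 5–4.
Kappa vs Beta: Beta, 8–1.
Eta–Lambda: Lambda 5–4.
Eta vs Beta: Eta, 7–2.
Lambda vs Beta: Beta wins 6–3.
No book is unbeaten: Theta loses to Eta; Kappa loses to Theta; Eta loses to Lambda; Lambda loses to Theta; Beta loses to Eta. In particular Theta → Lambda → Eta → Theta is a majority cycle — no Condorcet winner exists.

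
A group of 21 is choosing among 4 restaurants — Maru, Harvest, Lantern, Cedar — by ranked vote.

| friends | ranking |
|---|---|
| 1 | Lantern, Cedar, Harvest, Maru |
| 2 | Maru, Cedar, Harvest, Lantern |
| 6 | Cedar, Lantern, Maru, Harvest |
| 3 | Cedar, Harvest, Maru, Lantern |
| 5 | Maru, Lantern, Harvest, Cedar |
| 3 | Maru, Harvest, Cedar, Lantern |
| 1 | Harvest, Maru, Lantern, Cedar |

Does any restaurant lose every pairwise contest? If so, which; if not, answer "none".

Head-to-head results (21 friends):
Maru vs Harvest: Maru, 16–5.
Maru vs Lantern: Maru, 14–7.
Maru vs Cedar: Maru wins 11–10.
Harvest vs Lantern: 2+3+3+1 = 9 for Harvest, 12 for Lantern — Lantern by 12–9.
Harvest vs Cedar: 9 to 12, Cedar.
Lantern vs Cedar: Lantern is ranked higher on 1+5+1 = 7 ballots, Cedar on 14. Cedar wins 14–7.
Only Harvest has no wins; Harvest is the Condorcet loser.

Harvest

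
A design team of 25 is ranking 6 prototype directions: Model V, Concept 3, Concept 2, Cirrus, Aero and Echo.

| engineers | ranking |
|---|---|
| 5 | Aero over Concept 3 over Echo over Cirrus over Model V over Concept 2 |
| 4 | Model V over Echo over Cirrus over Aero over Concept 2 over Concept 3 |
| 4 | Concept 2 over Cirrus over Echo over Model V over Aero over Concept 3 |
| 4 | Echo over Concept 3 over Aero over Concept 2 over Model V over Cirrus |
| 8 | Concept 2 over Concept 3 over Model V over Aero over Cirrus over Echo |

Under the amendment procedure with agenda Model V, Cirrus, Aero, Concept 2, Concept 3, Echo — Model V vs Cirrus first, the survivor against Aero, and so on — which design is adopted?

Echo

Round 1: Model V vs Cirrus — 16–9, Model V advances.
Round 2: Model V vs Aero — 16–9, Model V advances.
Round 3: Model V vs Concept 2 — 9–16, Concept 2 advances.
Round 4: Concept 2 vs Concept 3 — 16–9, Concept 2 advances.
Round 5: Concept 2 vs Echo — 12–13, Echo advances.
Echo survives the agenda.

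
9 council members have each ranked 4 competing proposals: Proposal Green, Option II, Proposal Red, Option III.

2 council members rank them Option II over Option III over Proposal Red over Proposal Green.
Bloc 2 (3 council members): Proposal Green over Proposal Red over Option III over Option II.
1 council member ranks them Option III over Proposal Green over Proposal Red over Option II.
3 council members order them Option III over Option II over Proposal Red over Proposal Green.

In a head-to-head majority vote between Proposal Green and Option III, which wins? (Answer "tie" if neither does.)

Ballots ranking Proposal Green above Option III: 3.
Ballots ranking Option III above Proposal Green: 9 − 3 = 6.
Option III wins the head-to-head 6–3.

Option III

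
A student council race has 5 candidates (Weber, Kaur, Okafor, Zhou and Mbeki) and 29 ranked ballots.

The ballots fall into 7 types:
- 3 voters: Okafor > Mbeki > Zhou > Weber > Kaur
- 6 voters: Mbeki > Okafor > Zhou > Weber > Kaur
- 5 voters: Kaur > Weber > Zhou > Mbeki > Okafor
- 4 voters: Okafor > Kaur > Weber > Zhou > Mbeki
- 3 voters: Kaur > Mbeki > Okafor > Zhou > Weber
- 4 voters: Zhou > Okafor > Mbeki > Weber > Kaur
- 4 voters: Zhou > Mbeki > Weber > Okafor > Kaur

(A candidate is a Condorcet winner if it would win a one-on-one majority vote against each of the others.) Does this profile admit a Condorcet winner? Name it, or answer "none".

none

Pairwise majorities:
Weber vs Kaur: 3+6+4+4 = 17 for Weber, 12 for Kaur — Weber by 17–12.
Weber vs Okafor: Weber is ranked higher on 5+4 = 9 ballots, Okafor on 20. Okafor wins 20–9.
Weber vs Zhou: Zhou wins 20–9.
Weber vs Mbeki: 5+4 = 9 for Weber, 20 for Mbeki — Mbeki by 20–9.
Kaur vs Okafor: Kaur is ranked higher on 5+3 = 8 ballots, Okafor on 21. Okafor wins 21–8.
Kaur vs Zhou: Zhou, 17–12.
Kaur–Mbeki: Mbeki 17–12.
Okafor vs Zhou: Okafor is ranked higher on 3+6+4+3 = 16 ballots, Zhou on 13. Okafor wins 16–13.
Okafor vs Mbeki: Okafor is ranked higher on 3+4+4 = 11 ballots, Mbeki on 18. Mbeki wins 18–11.
Zhou vs Mbeki: Zhou is ranked higher on 5+4+4+4 = 17 ballots, Mbeki on 12. Zhou wins 17–12.
Each candidate drops at least one matchup (Weber loses to Okafor; Kaur loses to Weber; Okafor loses to Mbeki; Zhou loses to Okafor; Mbeki loses to Zhou); the cycle Okafor > Zhou > Mbeki > Okafor rules out a Condorcet winner.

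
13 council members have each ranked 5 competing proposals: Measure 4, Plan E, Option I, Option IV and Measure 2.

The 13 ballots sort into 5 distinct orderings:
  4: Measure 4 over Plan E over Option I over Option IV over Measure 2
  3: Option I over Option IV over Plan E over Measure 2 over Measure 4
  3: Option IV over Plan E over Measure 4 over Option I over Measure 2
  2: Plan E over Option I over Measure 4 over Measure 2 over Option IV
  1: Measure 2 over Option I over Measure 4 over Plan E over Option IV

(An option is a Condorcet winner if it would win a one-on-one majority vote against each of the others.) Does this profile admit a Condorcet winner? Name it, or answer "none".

Plan E

Head-to-head results (13 council members):
Measure 4 vs Plan E: 5 to 8, Plan E.
Measure 4 vs Option I: 4+3 = 7 for Measure 4, 6 for Option I — Measure 4 by 7–6.
Measure 4 vs Option IV: Measure 4 preferred on 4+2+1 = 7 ballots; Measure 4 wins 7–6.
Measure 4–Measure 2: Measure 4 9–4.
Plan E vs Option I: Plan E wins 9–4.
Plan E vs Option IV: 4+2+1 = 7 for Plan E, 6 for Option IV — Plan E by 7–6.
Plan E vs Measure 2: Plan E, 12–1.
Option I vs Option IV: Option I preferred on 4+3+2+1 = 10 ballots; Option I wins 10–3.
Option I vs Measure 2: Option I wins 12–1.
Option IV vs Measure 2: 10 to 3, Option IV.
Plan E beats each of Measure 4, Option I, Option IV, Measure 2 — Plan E is the Condorcet winner.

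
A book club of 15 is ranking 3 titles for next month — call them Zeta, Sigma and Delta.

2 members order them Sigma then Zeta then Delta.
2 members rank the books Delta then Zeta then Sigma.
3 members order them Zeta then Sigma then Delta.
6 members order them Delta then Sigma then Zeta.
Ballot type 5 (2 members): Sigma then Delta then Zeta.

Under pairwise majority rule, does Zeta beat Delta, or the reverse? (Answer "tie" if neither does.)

Delta

Ballots ranking Zeta above Delta: 2 + 3 = 5.
Ballots ranking Delta above Zeta: 15 − 5 = 10.
Delta wins the head-to-head 10–5.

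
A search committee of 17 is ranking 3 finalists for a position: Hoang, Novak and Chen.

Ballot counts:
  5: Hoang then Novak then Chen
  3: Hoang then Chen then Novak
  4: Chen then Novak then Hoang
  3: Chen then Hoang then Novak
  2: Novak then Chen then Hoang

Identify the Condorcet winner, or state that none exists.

Check each pair by majority over 17 ballots:
Hoang–Novak: Hoang 11–6.
Hoang vs Chen: Chen wins 9–8.
Novak vs Chen: Chen wins 10–7.
Chen defeats every rival head-to-head and is the Condorcet winner.

Chen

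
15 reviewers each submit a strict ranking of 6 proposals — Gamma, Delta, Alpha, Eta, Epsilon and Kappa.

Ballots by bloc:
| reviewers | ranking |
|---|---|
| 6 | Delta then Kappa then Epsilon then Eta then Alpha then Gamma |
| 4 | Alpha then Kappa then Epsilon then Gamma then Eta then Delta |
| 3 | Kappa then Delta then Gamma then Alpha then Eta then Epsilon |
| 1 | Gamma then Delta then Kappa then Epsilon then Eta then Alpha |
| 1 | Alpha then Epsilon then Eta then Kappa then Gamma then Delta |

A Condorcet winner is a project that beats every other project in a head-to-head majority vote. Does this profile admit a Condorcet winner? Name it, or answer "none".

Check each pair by majority over 15 ballots:
Gamma–Delta: Delta 9–6.
Gamma–Alpha: Alpha 11–4.
Gamma vs Eta: Gamma wins 8–7.
Gamma vs Epsilon: Epsilon, 11–4.
Gamma vs Kappa: Kappa, 14–1.
Delta vs Alpha: Delta, 10–5.
Delta vs Eta: Delta wins 10–5.
Delta vs Epsilon: Delta wins 10–5.
Delta vs Kappa: Kappa, 8–7.
Alpha vs Eta: Alpha, 8–7.
Alpha–Epsilon: Alpha 8–7.
Alpha vs Kappa: Kappa wins 10–5.
Eta vs Epsilon: Epsilon wins 12–3.
Eta vs Kappa: Kappa wins 14–1.
Epsilon–Kappa: Kappa 14–1.
Only Kappa has no losses; Kappa is the Condorcet winner.

Kappa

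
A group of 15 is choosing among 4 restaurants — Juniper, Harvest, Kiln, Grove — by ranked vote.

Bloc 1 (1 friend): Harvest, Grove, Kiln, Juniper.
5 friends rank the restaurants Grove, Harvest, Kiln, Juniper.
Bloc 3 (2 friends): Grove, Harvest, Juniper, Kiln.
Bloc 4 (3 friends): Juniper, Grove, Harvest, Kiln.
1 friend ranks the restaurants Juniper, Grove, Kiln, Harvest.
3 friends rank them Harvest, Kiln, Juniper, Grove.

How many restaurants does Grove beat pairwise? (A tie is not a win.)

3

Grove against each rival (15 friends):
Grove–Juniper: Grove 8–7.
Grove–Harvest: Grove 11–4.
Grove vs Kiln: Grove is ranked higher on 1+5+2+3+1 = 12 ballots, Kiln on 3. Grove wins 12–3.
Grove beats Juniper, Harvest, Kiln — 3 pairwise wins.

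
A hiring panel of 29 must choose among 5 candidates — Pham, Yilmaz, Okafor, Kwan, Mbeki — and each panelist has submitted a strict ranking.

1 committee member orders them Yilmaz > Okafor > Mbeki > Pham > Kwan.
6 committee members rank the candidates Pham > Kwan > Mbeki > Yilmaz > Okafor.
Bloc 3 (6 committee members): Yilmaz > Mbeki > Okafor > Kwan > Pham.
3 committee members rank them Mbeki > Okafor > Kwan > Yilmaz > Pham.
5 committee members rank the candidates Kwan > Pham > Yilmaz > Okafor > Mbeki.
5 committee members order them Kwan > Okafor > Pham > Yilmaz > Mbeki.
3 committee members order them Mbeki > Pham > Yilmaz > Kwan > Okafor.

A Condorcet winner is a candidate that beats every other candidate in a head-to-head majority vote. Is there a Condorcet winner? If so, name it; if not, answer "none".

Head-to-head results (29 committee members):
Pham vs Yilmaz: Pham wins 19–10.
Pham vs Okafor: 6+5+3 = 14 for Pham, 15 for Okafor — Okafor by 15–14.
Pham vs Kwan: Kwan, 19–10.
Pham vs Mbeki: Pham wins 16–13.
Yilmaz vs Okafor: 1+6+6+5+3 = 21 for Yilmaz, 8 for Okafor — Yilmaz by 21–8.
Yilmaz vs Kwan: 1+6+3 = 10 for Yilmaz, 19 for Kwan — Kwan by 19–10.
Yilmaz vs Mbeki: 17 to 12, Yilmaz.
Okafor vs Kwan: 10 to 19, Kwan.
Okafor vs Mbeki: Mbeki wins 18–11.
Kwan vs Mbeki: Kwan wins 16–13.
Only Kwan has no losses; Kwan is the Condorcet winner.

Kwan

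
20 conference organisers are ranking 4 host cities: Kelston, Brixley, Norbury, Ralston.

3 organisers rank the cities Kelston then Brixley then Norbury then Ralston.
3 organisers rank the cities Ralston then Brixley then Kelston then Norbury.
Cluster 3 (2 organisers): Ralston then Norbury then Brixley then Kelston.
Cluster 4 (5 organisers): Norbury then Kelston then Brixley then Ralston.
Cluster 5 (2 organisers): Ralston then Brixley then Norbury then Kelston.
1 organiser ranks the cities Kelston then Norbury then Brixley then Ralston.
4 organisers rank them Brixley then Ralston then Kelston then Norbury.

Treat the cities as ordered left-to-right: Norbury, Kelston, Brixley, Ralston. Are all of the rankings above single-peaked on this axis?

no

Axis positions: Norbury=1, Kelston=2, Brixley=3, Ralston=4.
Cluster 1 (peak Kelston at position 2): ranking walks positions 2-3-1-4, expanding outward from the peak — single-peaked.
Cluster 2 (peak Ralston at position 4): ranking walks positions 4-3-2-1, expanding outward from the peak — single-peaked.
Cluster 3: ranking walks positions 4-1-3-2; Norbury is ranked above Brixley even though Brixley lies between Norbury and the peak Ralston on the axis — preferences dip and rise again. Not single-peaked.
Cluster 4 (peak Norbury at position 1): ranking walks positions 1-2-3-4, expanding outward from the peak — single-peaked.
Cluster 5: ranking walks positions 4-3-1-2; Norbury is ranked above Kelston even though Kelston lies between Norbury and the peak Ralston on the axis — preferences dip and rise again. Not single-peaked.
Cluster 6 (peak Kelston at position 2): ranking walks positions 2-1-3-4, expanding outward from the peak — single-peaked.
Cluster 7 (peak Brixley at position 3): ranking walks positions 3-4-2-1, expanding outward from the peak — single-peaked.
Cluster 3 violates single-peakedness, so the profile is not single-peaked on this axis.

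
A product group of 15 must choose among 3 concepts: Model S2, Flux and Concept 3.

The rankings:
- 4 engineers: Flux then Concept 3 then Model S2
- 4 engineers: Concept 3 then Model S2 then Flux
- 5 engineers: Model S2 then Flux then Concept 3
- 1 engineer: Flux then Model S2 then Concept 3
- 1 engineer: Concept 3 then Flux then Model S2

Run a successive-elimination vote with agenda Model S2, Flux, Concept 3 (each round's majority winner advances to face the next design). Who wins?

Concept 3

Round 1: Model S2 vs Flux — 9–6, Model S2 advances.
Round 2: Model S2 vs Concept 3 — 6–9, Concept 3 advances.
Concept 3 survives the agenda.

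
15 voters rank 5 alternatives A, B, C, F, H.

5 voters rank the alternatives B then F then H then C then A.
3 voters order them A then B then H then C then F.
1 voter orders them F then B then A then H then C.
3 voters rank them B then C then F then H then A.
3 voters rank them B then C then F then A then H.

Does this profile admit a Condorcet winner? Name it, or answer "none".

B

Check each pair by majority over 15 ballots:
A vs B: B, 12–3.
A vs C: C wins 11–4.
A vs F: F, 12–3.
A vs H: H wins 8–7.
B–C: B 15–0.
B–F: B 14–1.
B vs H: B, 15–0.
C vs F: C is ranked higher on 3+3+3 = 9 ballots, F on 6. C wins 9–6.
C vs H: C is ranked higher on 3+3 = 6 ballots, H on 9. H wins 9–6.
F vs H: F wins 12–3.
B wins every pairwise contest, so B is the Condorcet winner.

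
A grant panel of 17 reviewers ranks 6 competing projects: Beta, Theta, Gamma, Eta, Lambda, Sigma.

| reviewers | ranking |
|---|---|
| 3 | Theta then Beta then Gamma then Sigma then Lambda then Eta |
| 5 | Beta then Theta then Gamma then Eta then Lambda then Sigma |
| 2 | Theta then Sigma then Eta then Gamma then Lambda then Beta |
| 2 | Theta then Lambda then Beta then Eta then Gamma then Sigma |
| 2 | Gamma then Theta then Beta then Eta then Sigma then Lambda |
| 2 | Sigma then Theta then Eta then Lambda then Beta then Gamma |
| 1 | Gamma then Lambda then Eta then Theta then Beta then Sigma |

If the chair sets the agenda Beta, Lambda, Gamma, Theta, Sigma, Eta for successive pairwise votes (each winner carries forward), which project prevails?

Round 1: Beta vs Lambda — 10–7, Beta advances.
Round 2: Beta vs Gamma — 12–5, Beta advances.
Round 3: Beta vs Theta — 5–12, Theta advances.
Round 4: Theta vs Sigma — 15–2, Theta advances.
Round 5: Theta vs Eta — 16–1, Theta advances.
The agenda winner is Theta.

Theta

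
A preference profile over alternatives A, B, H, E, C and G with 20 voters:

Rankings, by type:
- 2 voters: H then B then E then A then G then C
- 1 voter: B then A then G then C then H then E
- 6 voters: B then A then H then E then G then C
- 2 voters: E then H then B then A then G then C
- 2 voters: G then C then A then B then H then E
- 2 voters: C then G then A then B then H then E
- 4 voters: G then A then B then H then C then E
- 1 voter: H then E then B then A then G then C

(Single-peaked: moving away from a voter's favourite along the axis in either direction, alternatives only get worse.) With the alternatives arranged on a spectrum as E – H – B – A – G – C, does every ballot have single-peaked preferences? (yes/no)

Axis positions: E=1, H=2, B=3, A=4, G=5, C=6.
Type 1 (peak H at position 2): ranking walks positions 2-3-1-4-5-6, expanding outward from the peak — single-peaked.
Type 2 (peak B at position 3): ranking walks positions 3-4-5-6-2-1, expanding outward from the peak — single-peaked.
Type 3 (peak B at position 3): ranking walks positions 3-4-2-1-5-6, expanding outward from the peak — single-peaked.
Type 4 (peak E at position 1): ranking walks positions 1-2-3-4-5-6, expanding outward from the peak — single-peaked.
Type 5 (peak G at position 5): ranking walks positions 5-6-4-3-2-1, expanding outward from the peak — single-peaked.
Type 6 (peak C at position 6): ranking walks positions 6-5-4-3-2-1, expanding outward from the peak — single-peaked.
Type 7 (peak G at position 5): ranking walks positions 5-4-3-2-6-1, expanding outward from the peak — single-peaked.
Type 8 (peak H at position 2): ranking walks positions 2-1-3-4-5-6, expanding outward from the peak — single-peaked.
Every ranking is single-peaked on this axis.

yes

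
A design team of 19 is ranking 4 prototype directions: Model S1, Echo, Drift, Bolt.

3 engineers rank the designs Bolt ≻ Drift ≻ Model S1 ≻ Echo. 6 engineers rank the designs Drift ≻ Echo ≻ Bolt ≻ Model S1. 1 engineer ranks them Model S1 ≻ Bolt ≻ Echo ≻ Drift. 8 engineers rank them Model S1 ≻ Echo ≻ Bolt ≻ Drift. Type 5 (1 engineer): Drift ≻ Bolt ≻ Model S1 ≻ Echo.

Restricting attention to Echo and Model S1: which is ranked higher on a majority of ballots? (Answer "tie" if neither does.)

Model S1

Ballots ranking Echo above Model S1: 6.
Ballots ranking Model S1 above Echo: 19 − 6 = 13.
Model S1 wins the head-to-head 13–6.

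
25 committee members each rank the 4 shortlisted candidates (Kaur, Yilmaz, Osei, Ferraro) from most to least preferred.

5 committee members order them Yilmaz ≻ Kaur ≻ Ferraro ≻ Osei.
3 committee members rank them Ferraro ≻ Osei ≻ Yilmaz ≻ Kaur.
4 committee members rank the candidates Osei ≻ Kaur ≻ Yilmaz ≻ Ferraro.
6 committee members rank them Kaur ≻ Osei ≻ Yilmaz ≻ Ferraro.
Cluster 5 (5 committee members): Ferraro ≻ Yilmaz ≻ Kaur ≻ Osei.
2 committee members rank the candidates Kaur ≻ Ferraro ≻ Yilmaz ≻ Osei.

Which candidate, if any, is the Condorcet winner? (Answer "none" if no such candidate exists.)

Check each pair by majority over 25 ballots:
Kaur vs Yilmaz: Yilmaz wins 13–12.
Kaur vs Osei: Kaur wins 18–7.
Kaur–Ferraro: Kaur 17–8.
Yilmaz vs Osei: Osei wins 13–12.
Yilmaz vs Ferraro: Yilmaz, 15–10.
Osei vs Ferraro: Ferraro, 15–10.
No candidate is unbeaten: Kaur loses to Yilmaz; Yilmaz loses to Osei; Osei loses to Kaur; Ferraro loses to Kaur. In particular Kaur > Osei > Yilmaz > Kaur is a majority cycle — no Condorcet winner exists.

none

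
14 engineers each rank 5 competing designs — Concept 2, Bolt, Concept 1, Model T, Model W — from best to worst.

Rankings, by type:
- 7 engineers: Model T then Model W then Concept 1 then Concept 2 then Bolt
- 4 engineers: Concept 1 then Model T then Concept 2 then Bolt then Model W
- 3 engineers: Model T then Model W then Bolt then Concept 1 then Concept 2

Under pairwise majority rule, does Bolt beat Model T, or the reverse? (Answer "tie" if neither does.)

Model T

No ballot ranks Bolt above Model T: 0.
Ballots ranking Model T above Bolt: 14 − 0 = 14.
Model T wins the head-to-head 14–0.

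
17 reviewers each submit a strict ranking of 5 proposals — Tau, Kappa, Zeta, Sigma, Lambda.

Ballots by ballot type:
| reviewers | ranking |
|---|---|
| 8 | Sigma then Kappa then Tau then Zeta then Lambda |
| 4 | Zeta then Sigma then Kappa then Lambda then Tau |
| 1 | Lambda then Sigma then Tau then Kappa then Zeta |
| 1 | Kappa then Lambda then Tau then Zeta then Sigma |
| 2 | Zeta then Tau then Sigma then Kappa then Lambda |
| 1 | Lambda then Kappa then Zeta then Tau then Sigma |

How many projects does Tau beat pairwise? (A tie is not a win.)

2

Tau against each rival (17 reviewers):
Tau vs Kappa: Kappa, 14–3.
Tau vs Zeta: 8+1+1 = 10 for Tau, 7 for Zeta — Tau by 10–7.
Tau vs Sigma: Tau is ranked higher on 1+2+1 = 4 ballots, Sigma on 13. Sigma wins 13–4.
Tau vs Lambda: Tau wins 10–7.
Tau beats Zeta, Lambda; loses to Kappa, Sigma — 2 pairwise wins.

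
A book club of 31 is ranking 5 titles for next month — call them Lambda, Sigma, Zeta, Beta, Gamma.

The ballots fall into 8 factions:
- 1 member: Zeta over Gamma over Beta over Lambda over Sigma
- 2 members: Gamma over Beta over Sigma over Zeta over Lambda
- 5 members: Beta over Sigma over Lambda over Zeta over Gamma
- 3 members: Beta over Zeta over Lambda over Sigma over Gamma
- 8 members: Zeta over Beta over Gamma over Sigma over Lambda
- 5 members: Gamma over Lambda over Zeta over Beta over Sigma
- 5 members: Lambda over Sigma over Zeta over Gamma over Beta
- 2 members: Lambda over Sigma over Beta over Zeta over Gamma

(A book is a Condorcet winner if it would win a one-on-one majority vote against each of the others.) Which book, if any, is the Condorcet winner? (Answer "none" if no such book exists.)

none

Pairwise majorities:
Lambda–Sigma: Lambda 16–15.
Lambda vs Zeta: Lambda, 17–14.
Lambda–Beta: Beta 19–12.
Lambda–Gamma: Gamma 16–15.
Sigma vs Zeta: Zeta, 17–14.
Sigma vs Beta: Beta, 24–7.
Sigma–Gamma: Gamma 16–15.
Zeta vs Beta: Zeta, 19–12.
Zeta vs Gamma: Zeta, 24–7.
Beta vs Gamma: Beta wins 18–13.
Each book drops at least one matchup (Lambda loses to Beta; Sigma loses to Lambda; Zeta loses to Lambda; Beta loses to Zeta; Gamma loses to Zeta); the cycle Lambda → Zeta → Beta → Lambda rules out a Condorcet winner.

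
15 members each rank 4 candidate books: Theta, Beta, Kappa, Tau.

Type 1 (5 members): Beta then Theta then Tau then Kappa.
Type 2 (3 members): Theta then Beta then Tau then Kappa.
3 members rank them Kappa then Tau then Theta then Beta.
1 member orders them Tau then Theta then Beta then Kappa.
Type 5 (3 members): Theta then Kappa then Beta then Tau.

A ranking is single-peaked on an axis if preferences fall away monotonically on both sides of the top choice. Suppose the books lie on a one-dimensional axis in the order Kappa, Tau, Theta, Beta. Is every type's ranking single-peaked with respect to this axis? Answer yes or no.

Axis positions: Kappa=1, Tau=2, Theta=3, Beta=4.
Type 1 (peak Beta at position 4): ranking walks positions 4-3-2-1, expanding outward from the peak — single-peaked.
Type 2 (peak Theta at position 3): ranking walks positions 3-4-2-1, expanding outward from the peak — single-peaked.
Type 3 (peak Kappa at position 1): ranking walks positions 1-2-3-4, expanding outward from the peak — single-peaked.
Type 4 (peak Tau at position 2): ranking walks positions 2-3-4-1, expanding outward from the peak — single-peaked.
Type 5: ranking walks positions 3-1-4-2; Kappa is ranked above Tau even though Tau lies between Kappa and the peak Theta on the axis — preferences dip and rise again. Not single-peaked.
Type 5 violates single-peakedness, so the profile is not single-peaked on this axis.

no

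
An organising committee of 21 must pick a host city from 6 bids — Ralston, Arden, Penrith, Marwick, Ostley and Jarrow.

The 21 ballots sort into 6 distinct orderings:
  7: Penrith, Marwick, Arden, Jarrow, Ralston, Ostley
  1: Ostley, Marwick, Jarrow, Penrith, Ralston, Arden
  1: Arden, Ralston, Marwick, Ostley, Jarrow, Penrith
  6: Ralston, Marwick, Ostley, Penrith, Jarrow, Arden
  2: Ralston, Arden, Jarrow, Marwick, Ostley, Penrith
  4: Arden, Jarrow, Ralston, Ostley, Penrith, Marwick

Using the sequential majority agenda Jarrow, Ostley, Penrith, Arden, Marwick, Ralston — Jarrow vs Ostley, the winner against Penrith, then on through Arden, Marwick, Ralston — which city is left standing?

Round 1: Jarrow vs Ostley — 13–8, Jarrow advances.
Round 2: Jarrow vs Penrith — 8–13, Penrith advances.
Round 3: Penrith vs Arden — 14–7, Penrith advances.
Round 4: Penrith vs Marwick — 11–10, Penrith advances.
Round 5: Penrith vs Ralston — 8–13, Ralston advances.
Ralston survives the agenda.

Ralston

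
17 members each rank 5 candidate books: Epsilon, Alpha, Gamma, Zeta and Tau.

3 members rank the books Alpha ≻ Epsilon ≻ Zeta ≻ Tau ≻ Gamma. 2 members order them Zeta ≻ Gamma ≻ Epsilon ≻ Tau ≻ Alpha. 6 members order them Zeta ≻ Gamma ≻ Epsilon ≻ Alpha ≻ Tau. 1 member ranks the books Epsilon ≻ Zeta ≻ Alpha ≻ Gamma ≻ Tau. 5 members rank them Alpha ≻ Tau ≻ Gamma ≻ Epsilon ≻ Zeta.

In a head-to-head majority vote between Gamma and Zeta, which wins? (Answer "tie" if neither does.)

Ballots ranking Gamma above Zeta: 5.
Ballots ranking Zeta above Gamma: 17 − 5 = 12.
Zeta wins the head-to-head 12–5.

Zeta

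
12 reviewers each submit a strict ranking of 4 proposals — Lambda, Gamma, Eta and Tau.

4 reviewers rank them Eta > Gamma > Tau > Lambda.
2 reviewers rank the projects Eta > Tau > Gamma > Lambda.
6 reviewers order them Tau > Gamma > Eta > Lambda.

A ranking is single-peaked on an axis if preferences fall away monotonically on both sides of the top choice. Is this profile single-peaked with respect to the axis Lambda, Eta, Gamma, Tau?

no

Axis positions: Lambda=1, Eta=2, Gamma=3, Tau=4.
Cluster 1 (peak Eta at position 2): ranking walks positions 2-3-4-1, expanding outward from the peak — single-peaked.
Cluster 2: ranking walks positions 2-4-3-1; Tau is ranked above Gamma even though Gamma lies between Tau and the peak Eta on the axis — preferences dip and rise again. Not single-peaked.
Cluster 3 (peak Tau at position 4): ranking walks positions 4-3-2-1, expanding outward from the peak — single-peaked.
Cluster 2 violates single-peakedness, so the profile is not single-peaked on this axis.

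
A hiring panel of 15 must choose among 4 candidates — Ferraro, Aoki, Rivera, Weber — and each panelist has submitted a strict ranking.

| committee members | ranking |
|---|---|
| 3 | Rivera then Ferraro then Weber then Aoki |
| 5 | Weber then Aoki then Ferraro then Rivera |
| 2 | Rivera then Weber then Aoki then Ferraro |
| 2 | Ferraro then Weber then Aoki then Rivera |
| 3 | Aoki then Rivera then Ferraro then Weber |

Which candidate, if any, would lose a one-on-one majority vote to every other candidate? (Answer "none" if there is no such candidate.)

none

Head-to-head results (15 committee members):
Ferraro vs Aoki: 3+2 = 5 for Ferraro, 10 for Aoki — Aoki by 10–5.
Ferraro–Rivera: Rivera 8–7.
Ferraro vs Weber: 3+2+3 = 8 for Ferraro, 7 for Weber — Ferraro by 8–7.
Aoki vs Rivera: Aoki wins 10–5.
Aoki vs Weber: 3 to 12, Weber.
Rivera vs Weber: Rivera, 8–7.
No candidate is winless: Ferraro beats Weber; Aoki beats Ferraro; Rivera beats Ferraro; Weber beats Aoki. There is no Condorcet loser.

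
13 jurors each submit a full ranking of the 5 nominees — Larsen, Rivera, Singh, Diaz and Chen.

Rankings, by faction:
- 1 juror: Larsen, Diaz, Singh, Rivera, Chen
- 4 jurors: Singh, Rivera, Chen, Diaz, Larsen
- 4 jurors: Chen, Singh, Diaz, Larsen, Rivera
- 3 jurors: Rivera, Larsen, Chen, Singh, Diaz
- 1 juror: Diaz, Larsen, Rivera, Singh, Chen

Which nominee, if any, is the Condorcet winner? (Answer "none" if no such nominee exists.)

none

Head-to-head results (13 jurors):
Larsen vs Rivera: Larsen is ranked higher on 1+4+1 = 6 ballots, Rivera on 7. Rivera wins 7–6.
Larsen–Singh: Singh 8–5.
Larsen vs Diaz: Larsen is ranked higher on 1+3 = 4 ballots, Diaz on 9. Diaz wins 9–4.
Larsen vs Chen: Chen, 8–5.
Rivera vs Singh: Rivera is ranked higher on 3+1 = 4 ballots, Singh on 9. Singh wins 9–4.
Rivera vs Diaz: Rivera wins 7–6.
Rivera vs Chen: Rivera wins 9–4.
Singh vs Diaz: Singh, 11–2.
Singh vs Chen: 1+4+1 = 6 for Singh, 7 for Chen — Chen by 7–6.
Diaz vs Chen: Diaz is ranked higher on 1+1 = 2 ballots, Chen on 11. Chen wins 11–2.
No nominee is unbeaten: Larsen loses to Rivera; Rivera loses to Singh; Singh loses to Chen; Diaz loses to Rivera; Chen loses to Rivera. In particular Rivera > Chen > Singh > Rivera is a majority cycle — no Condorcet winner exists.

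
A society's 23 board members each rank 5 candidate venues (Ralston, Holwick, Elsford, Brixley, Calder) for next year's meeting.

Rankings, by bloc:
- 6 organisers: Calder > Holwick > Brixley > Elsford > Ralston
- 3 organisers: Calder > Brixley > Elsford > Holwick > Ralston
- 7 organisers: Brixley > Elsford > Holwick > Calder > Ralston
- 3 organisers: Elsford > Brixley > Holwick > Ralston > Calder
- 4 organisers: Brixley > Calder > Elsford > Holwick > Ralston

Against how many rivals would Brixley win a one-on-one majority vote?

4

Brixley against each rival (23 organisers):
Brixley vs Ralston: Brixley wins 23–0.
Brixley vs Holwick: Brixley wins 17–6.
Brixley vs Elsford: Brixley wins 20–3.
Brixley vs Calder: Brixley, 14–9.
Brixley beats Ralston, Holwick, Elsford, Calder — 4 pairwise wins.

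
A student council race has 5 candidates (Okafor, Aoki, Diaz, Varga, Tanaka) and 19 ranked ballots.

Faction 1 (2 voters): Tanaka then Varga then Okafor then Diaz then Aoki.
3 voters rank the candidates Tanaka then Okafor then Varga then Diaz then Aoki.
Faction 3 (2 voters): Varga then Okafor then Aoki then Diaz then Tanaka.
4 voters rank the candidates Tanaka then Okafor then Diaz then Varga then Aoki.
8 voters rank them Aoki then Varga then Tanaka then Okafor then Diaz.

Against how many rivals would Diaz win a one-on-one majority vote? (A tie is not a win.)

0

Diaz against each rival (19 voters):
Diaz vs Okafor: Okafor wins 19–0.
Diaz vs Aoki: Aoki wins 10–9.
Diaz vs Varga: 4 for Diaz, 15 for Varga — Varga by 15–4.
Diaz vs Tanaka: 2 to 17, Tanaka.
Diaz beats no one; loses to Okafor, Aoki, Varga, Tanaka — 0 pairwise wins.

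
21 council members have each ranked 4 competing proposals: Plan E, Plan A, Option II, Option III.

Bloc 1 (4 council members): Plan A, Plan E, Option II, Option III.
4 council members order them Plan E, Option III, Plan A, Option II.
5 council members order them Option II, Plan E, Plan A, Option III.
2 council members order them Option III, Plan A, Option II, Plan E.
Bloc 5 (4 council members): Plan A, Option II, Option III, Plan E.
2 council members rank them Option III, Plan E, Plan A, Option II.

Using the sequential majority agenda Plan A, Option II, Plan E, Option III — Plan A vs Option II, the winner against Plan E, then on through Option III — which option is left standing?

Plan E

Round 1: Plan A vs Option II — 16–5, Plan A advances.
Round 2: Plan A vs Plan E — 10–11, Plan E advances.
Round 3: Plan E vs Option III — 13–8, Plan E advances.
Plan E survives the agenda.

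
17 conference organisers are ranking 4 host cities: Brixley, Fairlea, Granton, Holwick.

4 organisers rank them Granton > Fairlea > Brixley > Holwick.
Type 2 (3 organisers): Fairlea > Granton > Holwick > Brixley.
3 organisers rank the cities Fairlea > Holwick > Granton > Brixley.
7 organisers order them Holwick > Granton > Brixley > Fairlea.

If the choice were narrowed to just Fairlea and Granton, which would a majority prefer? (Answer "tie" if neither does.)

Granton

Ballots ranking Fairlea above Granton: 3 + 3 = 6.
Ballots ranking Granton above Fairlea: 17 − 6 = 11.
Granton wins the head-to-head 11–6.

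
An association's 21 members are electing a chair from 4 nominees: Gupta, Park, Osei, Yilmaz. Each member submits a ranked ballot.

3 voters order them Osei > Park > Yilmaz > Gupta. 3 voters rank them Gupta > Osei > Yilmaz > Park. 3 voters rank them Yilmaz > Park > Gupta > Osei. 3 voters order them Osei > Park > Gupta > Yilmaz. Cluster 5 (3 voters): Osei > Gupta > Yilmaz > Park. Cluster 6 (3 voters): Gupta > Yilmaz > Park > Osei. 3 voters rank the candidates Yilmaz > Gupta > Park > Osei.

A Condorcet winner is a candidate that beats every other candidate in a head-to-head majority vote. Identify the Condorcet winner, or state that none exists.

Gupta

Check each pair by majority over 21 ballots:
Gupta vs Park: Gupta, 12–9.
Gupta vs Osei: Gupta, 12–9.
Gupta vs Yilmaz: Gupta, 12–9.
Park vs Osei: Osei, 12–9.
Park vs Yilmaz: Yilmaz wins 15–6.
Osei vs Yilmaz: Osei wins 12–9.
Gupta defeats every rival head-to-head and is the Condorcet winner.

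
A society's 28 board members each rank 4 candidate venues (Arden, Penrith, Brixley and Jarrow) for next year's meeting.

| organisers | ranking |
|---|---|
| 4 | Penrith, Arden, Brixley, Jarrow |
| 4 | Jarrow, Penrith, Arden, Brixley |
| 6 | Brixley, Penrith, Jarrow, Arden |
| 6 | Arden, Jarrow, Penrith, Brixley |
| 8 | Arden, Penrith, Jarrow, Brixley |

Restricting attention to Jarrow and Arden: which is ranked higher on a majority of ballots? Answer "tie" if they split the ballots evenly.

Ballots ranking Jarrow above Arden: 4 + 6 = 10.
Ballots ranking Arden above Jarrow: 28 − 10 = 18.
Arden wins the head-to-head 18–10.

Arden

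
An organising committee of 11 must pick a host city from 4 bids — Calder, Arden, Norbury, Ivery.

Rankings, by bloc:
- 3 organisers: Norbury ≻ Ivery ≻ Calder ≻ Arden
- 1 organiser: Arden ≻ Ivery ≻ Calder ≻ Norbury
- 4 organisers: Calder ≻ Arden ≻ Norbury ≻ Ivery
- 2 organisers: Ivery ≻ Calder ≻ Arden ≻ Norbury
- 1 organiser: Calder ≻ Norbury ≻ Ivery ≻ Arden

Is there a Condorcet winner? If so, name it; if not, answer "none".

none

Check each pair by majority over 11 ballots:
Calder–Arden: Calder 10–1.
Calder vs Norbury: Calder wins 8–3.
Calder vs Ivery: Ivery, 6–5.
Arden vs Norbury: Arden wins 7–4.
Arden vs Ivery: Ivery, 6–5.
Norbury–Ivery: Norbury 8–3.
Every city loses at least once (Calder loses to Ivery; Arden loses to Calder; Norbury loses to Calder; Ivery loses to Norbury). The majority relation contains the cycle Calder beats Norbury beats Ivery beats Calder, so there is no Condorcet winner.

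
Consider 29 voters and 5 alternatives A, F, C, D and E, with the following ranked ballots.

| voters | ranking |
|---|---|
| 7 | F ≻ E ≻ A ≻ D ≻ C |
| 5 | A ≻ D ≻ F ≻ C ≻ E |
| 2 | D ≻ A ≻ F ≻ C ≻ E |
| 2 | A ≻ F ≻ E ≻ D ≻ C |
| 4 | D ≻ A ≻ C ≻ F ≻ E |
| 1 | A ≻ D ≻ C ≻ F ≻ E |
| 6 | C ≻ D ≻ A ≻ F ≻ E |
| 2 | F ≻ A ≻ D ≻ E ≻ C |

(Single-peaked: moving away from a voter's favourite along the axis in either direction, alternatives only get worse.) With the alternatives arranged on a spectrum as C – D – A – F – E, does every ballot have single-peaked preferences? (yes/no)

yes

Axis positions: C=1, D=2, A=3, F=4, E=5.
Bloc 1 (peak F at position 4): ranking walks positions 4-5-3-2-1, expanding outward from the peak — single-peaked.
Bloc 2 (peak A at position 3): ranking walks positions 3-2-4-1-5, expanding outward from the peak — single-peaked.
Bloc 3 (peak D at position 2): ranking walks positions 2-3-4-1-5, expanding outward from the peak — single-peaked.
Bloc 4 (peak A at position 3): ranking walks positions 3-4-5-2-1, expanding outward from the peak — single-peaked.
Bloc 5 (peak D at position 2): ranking walks positions 2-3-1-4-5, expanding outward from the peak — single-peaked.
Bloc 6 (peak A at position 3): ranking walks positions 3-2-1-4-5, expanding outward from the peak — single-peaked.
Bloc 7 (peak C at position 1): ranking walks positions 1-2-3-4-5, expanding outward from the peak — single-peaked.
Bloc 8 (peak F at position 4): ranking walks positions 4-3-2-5-1, expanding outward from the peak — single-peaked.
Every ranking is single-peaked on this axis.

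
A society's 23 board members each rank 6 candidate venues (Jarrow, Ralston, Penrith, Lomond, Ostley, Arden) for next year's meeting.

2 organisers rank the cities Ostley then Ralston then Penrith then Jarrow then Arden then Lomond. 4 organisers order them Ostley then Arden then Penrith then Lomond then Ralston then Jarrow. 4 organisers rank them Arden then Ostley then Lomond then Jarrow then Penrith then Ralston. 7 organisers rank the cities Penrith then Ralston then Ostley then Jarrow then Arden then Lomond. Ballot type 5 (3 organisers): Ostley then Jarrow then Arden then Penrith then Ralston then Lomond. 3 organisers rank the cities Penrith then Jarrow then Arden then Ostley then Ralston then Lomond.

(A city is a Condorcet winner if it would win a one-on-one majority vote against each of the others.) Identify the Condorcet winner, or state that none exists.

Ostley

Head-to-head results (23 organisers):
Jarrow–Ralston: Ralston 13–10.
Jarrow–Penrith: Penrith 16–7.
Jarrow vs Lomond: Jarrow is ranked higher on 2+7+3+3 = 15 ballots, Lomond on 8. Jarrow wins 15–8.
Jarrow vs Ostley: 3 to 20, Ostley.
Jarrow vs Arden: Jarrow is ranked higher on 2+7+3+3 = 15 ballots, Arden on 8. Jarrow wins 15–8.
Ralston vs Penrith: 2 for Ralston, 21 for Penrith — Penrith by 21–2.
Ralston–Lomond: Ralston 15–8.
Ralston–Ostley: Ostley 16–7.
Ralston–Arden: Arden 14–9.
Penrith vs Lomond: Penrith wins 19–4.
Penrith vs Ostley: Penrith is ranked higher on 7+3 = 10 ballots, Ostley on 13. Ostley wins 13–10.
Penrith vs Arden: Penrith wins 12–11.
Lomond vs Ostley: 0 for Lomond, 23 for Ostley — Ostley by 23–0.
Lomond vs Arden: 0 for Lomond, 23 for Arden — Arden by 23–0.
Ostley vs Arden: Ostley is ranked higher on 2+4+7+3 = 16 ballots, Arden on 7. Ostley wins 16–7.
Ostley wins every pairwise contest, so Ostley is the Condorcet winner.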